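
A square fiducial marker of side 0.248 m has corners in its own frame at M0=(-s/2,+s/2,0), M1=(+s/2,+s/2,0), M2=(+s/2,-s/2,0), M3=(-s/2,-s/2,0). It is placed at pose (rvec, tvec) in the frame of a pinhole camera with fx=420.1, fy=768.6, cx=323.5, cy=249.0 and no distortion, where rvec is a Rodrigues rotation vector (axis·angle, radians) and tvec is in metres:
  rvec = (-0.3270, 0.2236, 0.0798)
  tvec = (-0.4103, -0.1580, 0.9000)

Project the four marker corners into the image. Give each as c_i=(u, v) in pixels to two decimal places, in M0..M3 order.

c0=(66.33, 209.21) c1=(170.27, 216.00) c2=(196.22, 20.97) c3=(98.99, 26.25)

Intrinsics K: fx=420.1, fy=768.6, cx=323.5, cy=249.0
Marker side s = 0.248 m; corners in marker frame (Z=0):
  M0 = (-0.1240, +0.1240, 0)
  M1 = (+0.1240, +0.1240, 0)
  M2 = (+0.1240, -0.1240, 0)
  M3 = (-0.1240, -0.1240, 0)
rvec = (-0.3270, 0.2236, 0.0798), |rvec| = θ = 0.40410 rad = 23.153°
Rodrigues: sinθ=0.39319, 1−cosθ=0.08054; R = I + sinθ·[k]× + (1−cosθ)·[k]×²:
    [+0.97220 -0.11371 +0.20469]
    [+0.04158 +0.94412 +0.32697]
    [-0.23043 -0.30937 +0.92260]
t = (-0.4103, -0.1580, 0.9000) m
M0: Pc = R·M0+t = (-0.54495, -0.04609, +0.89021); u = 420.1·(-0.54495)/0.89021 + 323.5 = 66.3313, v = 768.6·(-0.04609)/0.89021 + 249.0 = 209.2102
M1: Pc = R·M1+t = (-0.30385, -0.03577, +0.83306); u = 420.1·(-0.30385)/0.83306 + 323.5 = 170.2750, v = 768.6·(-0.03577)/0.83306 + 249.0 = 215.9950
M2: Pc = R·M2+t = (-0.27565, -0.26991, +0.90979); u = 420.1·(-0.27565)/0.90979 + 323.5 = 196.2182, v = 768.6·(-0.26991)/0.90979 + 249.0 = 20.9730
M3: Pc = R·M3+t = (-0.51675, -0.28023, +0.96694); u = 420.1·(-0.51675)/0.96694 + 323.5 = 98.9890, v = 768.6·(-0.28023)/0.96694 + 249.0 = 26.2528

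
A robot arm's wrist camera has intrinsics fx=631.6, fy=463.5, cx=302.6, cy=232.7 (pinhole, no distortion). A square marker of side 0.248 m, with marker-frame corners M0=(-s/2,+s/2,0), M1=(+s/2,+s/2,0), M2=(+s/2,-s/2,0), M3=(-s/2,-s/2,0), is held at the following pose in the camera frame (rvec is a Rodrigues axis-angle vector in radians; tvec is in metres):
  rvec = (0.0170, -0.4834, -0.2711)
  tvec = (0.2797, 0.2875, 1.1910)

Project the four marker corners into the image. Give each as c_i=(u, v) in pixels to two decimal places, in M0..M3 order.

Intrinsics K: fx=631.6, fy=463.5, cx=302.6, cy=232.7
Marker side s = 0.248 m; corners in marker frame (Z=0):
  M0 = (-0.1240, +0.1240, 0)
  M1 = (+0.1240, +0.1240, 0)
  M2 = (+0.1240, -0.1240, 0)
  M3 = (-0.1240, -0.1240, 0)
rvec = (0.0170, -0.4834, -0.2711), |rvec| = θ = 0.55449 rad = 31.770°
Rodrigues: sinθ=0.52651, 1−cosθ=0.14983; R = I + sinθ·[k]× + (1−cosθ)·[k]×²:
    [+0.85031 +0.25342 -0.46125]
    [-0.26142 +0.96404 +0.04772]
    [+0.45676 +0.08001 +0.88598]
t = (0.2797, 0.2875, 1.1910) m
M0: Pc = R·M0+t = (+0.20569, +0.43946, +1.14428); u = 631.6·(+0.20569)/1.14428 + 302.6 = 416.1303, v = 463.5·(+0.43946)/1.14428 + 232.7 = 410.7057
M1: Pc = R·M1+t = (+0.41656, +0.37462, +1.25756); u = 631.6·(+0.41656)/1.25756 + 302.6 = 511.8152, v = 463.5·(+0.37462)/1.25756 + 232.7 = 370.7759
M2: Pc = R·M2+t = (+0.35371, +0.13554, +1.23772); u = 631.6·(+0.35371)/1.23772 + 302.6 = 483.0986, v = 463.5·(+0.13554)/1.23772 + 232.7 = 283.4577
M3: Pc = R·M3+t = (+0.14284, +0.20038, +1.12444); u = 631.6·(+0.14284)/1.12444 + 302.6 = 382.8324, v = 463.5·(+0.20038)/1.12444 + 232.7 = 315.2957

c0=(416.13, 410.71) c1=(511.82, 370.78) c2=(483.10, 283.46) c3=(382.83, 315.30)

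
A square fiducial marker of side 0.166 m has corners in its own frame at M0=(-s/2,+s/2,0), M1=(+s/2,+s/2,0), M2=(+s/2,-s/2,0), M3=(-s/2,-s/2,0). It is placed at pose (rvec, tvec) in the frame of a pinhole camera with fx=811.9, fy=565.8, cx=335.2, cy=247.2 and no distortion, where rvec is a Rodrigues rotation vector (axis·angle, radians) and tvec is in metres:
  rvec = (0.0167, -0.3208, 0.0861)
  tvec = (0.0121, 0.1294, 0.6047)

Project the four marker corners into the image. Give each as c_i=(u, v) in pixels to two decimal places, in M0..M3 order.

Intrinsics K: fx=811.9, fy=565.8, cx=335.2, cy=247.2
Marker side s = 0.166 m; corners in marker frame (Z=0):
  M0 = (-0.0830, +0.0830, 0)
  M1 = (+0.0830, +0.0830, 0)
  M2 = (+0.0830, -0.0830, 0)
  M3 = (-0.0830, -0.0830, 0)
rvec = (0.0167, -0.3208, 0.0861), |rvec| = θ = 0.33257 rad = 19.055°
Rodrigues: sinθ=0.32648, 1−cosθ=0.05479; R = I + sinθ·[k]× + (1−cosθ)·[k]×²:
    [+0.94534 -0.08718 -0.31421]
    [+0.08187 +0.99619 -0.03008]
    [+0.31563 +0.00271 +0.94888]
t = (0.0121, 0.1294, 0.6047) m
M0: Pc = R·M0+t = (-0.07360, +0.20529, +0.57873); u = 811.9·(-0.07360)/0.57873 + 335.2 = 231.9474, v = 565.8·(+0.20529)/0.57873 + 247.2 = 447.9030
M1: Pc = R·M1+t = (+0.08333, +0.21888, +0.63112); u = 811.9·(+0.08333)/0.63112 + 335.2 = 442.3963, v = 565.8·(+0.21888)/0.63112 + 247.2 = 443.4244
M2: Pc = R·M2+t = (+0.09780, +0.05351, +0.63067); u = 811.9·(+0.09780)/0.63067 + 335.2 = 461.1023, v = 565.8·(+0.05351)/0.63067 + 247.2 = 295.2070
M3: Pc = R·M3+t = (-0.05913, +0.03992, +0.57828); u = 811.9·(-0.05913)/0.57828 + 335.2 = 252.1846, v = 565.8·(+0.03992)/0.57828 + 247.2 = 286.2599

c0=(231.95, 447.90) c1=(442.40, 443.42) c2=(461.10, 295.21) c3=(252.18, 286.26)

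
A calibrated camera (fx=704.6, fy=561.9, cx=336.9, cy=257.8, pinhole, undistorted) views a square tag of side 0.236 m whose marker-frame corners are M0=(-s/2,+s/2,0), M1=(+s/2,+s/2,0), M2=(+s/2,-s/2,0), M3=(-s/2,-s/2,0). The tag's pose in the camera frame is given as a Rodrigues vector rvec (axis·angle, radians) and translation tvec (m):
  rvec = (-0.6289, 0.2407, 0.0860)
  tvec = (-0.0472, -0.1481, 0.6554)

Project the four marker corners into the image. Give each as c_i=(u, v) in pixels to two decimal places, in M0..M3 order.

Intrinsics K: fx=704.6, fy=561.9, cx=336.9, cy=257.8
Marker side s = 0.236 m; corners in marker frame (Z=0):
  M0 = (-0.1180, +0.1180, 0)
  M1 = (+0.1180, +0.1180, 0)
  M2 = (+0.1180, -0.1180, 0)
  M3 = (-0.1180, -0.1180, 0)
rvec = (-0.6289, 0.2407, 0.0860), |rvec| = θ = 0.67886 rad = 38.896°
Rodrigues: sinθ=0.62790, 1−cosθ=0.22171; R = I + sinθ·[k]× + (1−cosθ)·[k]×²:
    [+0.96857 -0.15237 +0.19661]
    [+0.00672 +0.80616 +0.59166]
    [-0.24865 -0.57174 +0.78185]
t = (-0.0472, -0.1481, 0.6554) m
M0: Pc = R·M0+t = (-0.17947, -0.05377, +0.61728); u = 704.6·(-0.17947)/0.61728 + 336.9 = 132.0400, v = 561.9·(-0.05377)/0.61728 + 257.8 = 208.8577
M1: Pc = R·M1+t = (+0.04911, -0.05218, +0.55859); u = 704.6·(+0.04911)/0.55859 + 336.9 = 398.8482, v = 561.9·(-0.05218)/0.55859 + 257.8 = 205.3113
M2: Pc = R·M2+t = (+0.08507, -0.24243, +0.69352); u = 704.6·(+0.08507)/0.69352 + 336.9 = 423.3296, v = 561.9·(-0.24243)/0.69352 + 257.8 = 61.3773
M3: Pc = R·M3+t = (-0.14351, -0.24402, +0.75221); u = 704.6·(-0.14351)/0.75221 + 336.9 = 202.4712, v = 561.9·(-0.24402)/0.75221 + 257.8 = 75.5163

c0=(132.04, 208.86) c1=(398.85, 205.31) c2=(423.33, 61.38) c3=(202.47, 75.52)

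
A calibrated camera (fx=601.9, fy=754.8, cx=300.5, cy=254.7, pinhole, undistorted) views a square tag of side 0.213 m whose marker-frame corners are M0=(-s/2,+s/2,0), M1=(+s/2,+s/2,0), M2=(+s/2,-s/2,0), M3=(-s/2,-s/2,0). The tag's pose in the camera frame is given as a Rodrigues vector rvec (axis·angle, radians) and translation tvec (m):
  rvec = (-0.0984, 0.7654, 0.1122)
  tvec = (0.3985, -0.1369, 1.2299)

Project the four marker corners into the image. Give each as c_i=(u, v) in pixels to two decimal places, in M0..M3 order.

c0=(443.09, 232.33) c1=(541.17, 238.59) c2=(554.18, 101.71) c3=(455.39, 110.99)

Intrinsics K: fx=601.9, fy=754.8, cx=300.5, cy=254.7
Marker side s = 0.213 m; corners in marker frame (Z=0):
  M0 = (-0.1065, +0.1065, 0)
  M1 = (+0.1065, +0.1065, 0)
  M2 = (+0.1065, -0.1065, 0)
  M3 = (-0.1065, -0.1065, 0)
rvec = (-0.0984, 0.7654, 0.1122), |rvec| = θ = 0.77981 rad = 44.680°
Rodrigues: sinθ=0.70315, 1−cosθ=0.28896; R = I + sinθ·[k]× + (1−cosθ)·[k]×²:
    [+0.71565 -0.13696 +0.68490]
    [+0.06538 +0.98942 +0.12953]
    [-0.69540 -0.04792 +0.71703]
t = (0.3985, -0.1369, 1.2299) m
M0: Pc = R·M0+t = (+0.30770, -0.03849, +1.29886); u = 601.9·(+0.30770)/1.29886 + 300.5 = 443.0895, v = 754.8·(-0.03849)/1.29886 + 254.7 = 232.3323
M1: Pc = R·M1+t = (+0.46013, -0.02456, +1.15074); u = 601.9·(+0.46013)/1.15074 + 300.5 = 541.1740, v = 754.8·(-0.02456)/1.15074 + 254.7 = 238.5878
M2: Pc = R·M2+t = (+0.48930, -0.23531, +1.16094); u = 601.9·(+0.48930)/1.16094 + 300.5 = 554.1824, v = 754.8·(-0.23531)/1.16094 + 254.7 = 101.7108
M3: Pc = R·M3+t = (+0.33687, -0.24924, +1.30906); u = 601.9·(+0.33687)/1.30906 + 300.5 = 455.3908, v = 754.8·(-0.24924)/1.30906 + 254.7 = 110.9916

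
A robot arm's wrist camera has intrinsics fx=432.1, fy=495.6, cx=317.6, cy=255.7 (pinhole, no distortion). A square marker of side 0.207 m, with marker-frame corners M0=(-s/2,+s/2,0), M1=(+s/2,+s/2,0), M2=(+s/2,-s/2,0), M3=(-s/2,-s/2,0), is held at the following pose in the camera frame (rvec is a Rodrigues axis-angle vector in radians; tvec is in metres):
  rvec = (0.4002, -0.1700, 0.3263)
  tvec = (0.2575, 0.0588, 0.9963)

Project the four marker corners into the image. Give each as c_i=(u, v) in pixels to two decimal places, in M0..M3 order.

Intrinsics K: fx=432.1, fy=495.6, cx=317.6, cy=255.7
Marker side s = 0.207 m; corners in marker frame (Z=0):
  M0 = (-0.1035, +0.1035, 0)
  M1 = (+0.1035, +0.1035, 0)
  M2 = (+0.1035, -0.1035, 0)
  M3 = (-0.1035, -0.1035, 0)
rvec = (0.4002, -0.1700, 0.3263), |rvec| = θ = 0.54363 rad = 31.148°
Rodrigues: sinθ=0.51724, 1−cosθ=0.14416; R = I + sinθ·[k]× + (1−cosθ)·[k]×²:
    [+0.93396 -0.34365 -0.09805]
    [+0.27728 +0.86994 -0.40784]
    [+0.22545 +0.35372 +0.90778]
t = (0.2575, 0.0588, 0.9963) m
M0: Pc = R·M0+t = (+0.12527, +0.12014, +1.00958); u = 432.1·(+0.12527)/1.00958 + 317.6 = 371.2144, v = 495.6·(+0.12014)/1.00958 + 255.7 = 314.6767
M1: Pc = R·M1+t = (+0.31860, +0.17754, +1.05624); u = 432.1·(+0.31860)/1.05624 + 317.6 = 447.9354, v = 495.6·(+0.17754)/1.05624 + 255.7 = 339.0018
M2: Pc = R·M2+t = (+0.38973, -0.00254, +0.98302); u = 432.1·(+0.38973)/0.98302 + 317.6 = 488.9119, v = 495.6·(-0.00254)/0.98302 + 255.7 = 254.4193
M3: Pc = R·M3+t = (+0.19640, -0.05994, +0.93636); u = 432.1·(+0.19640)/0.93636 + 317.6 = 408.2338, v = 495.6·(-0.05994)/0.93636 + 255.7 = 223.9765

c0=(371.21, 314.68) c1=(447.94, 339.00) c2=(488.91, 254.42) c3=(408.23, 223.98)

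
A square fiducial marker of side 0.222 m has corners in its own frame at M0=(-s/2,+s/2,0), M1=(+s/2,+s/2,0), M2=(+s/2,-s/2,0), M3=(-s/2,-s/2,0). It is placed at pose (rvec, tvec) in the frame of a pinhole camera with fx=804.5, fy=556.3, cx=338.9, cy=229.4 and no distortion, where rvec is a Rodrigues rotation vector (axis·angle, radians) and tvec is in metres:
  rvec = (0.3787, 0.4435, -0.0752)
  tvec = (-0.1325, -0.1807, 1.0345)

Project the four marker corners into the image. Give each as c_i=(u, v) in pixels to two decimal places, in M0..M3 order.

Intrinsics K: fx=804.5, fy=556.3, cx=338.9, cy=229.4
Marker side s = 0.222 m; corners in marker frame (Z=0):
  M0 = (-0.1110, +0.1110, 0)
  M1 = (+0.1110, +0.1110, 0)
  M2 = (+0.1110, -0.1110, 0)
  M3 = (-0.1110, -0.1110, 0)
rvec = (0.3787, 0.4435, -0.0752), |rvec| = θ = 0.58801 rad = 33.691°
Rodrigues: sinθ=0.55471, 1−cosθ=0.16796; R = I + sinθ·[k]× + (1−cosθ)·[k]×²:
    [+0.90171 +0.15253 +0.40455]
    [+0.01064 +0.92759 -0.37345]
    [-0.43221 +0.34105 +0.83479]
t = (-0.1325, -0.1807, 1.0345) m
M0: Pc = R·M0+t = (-0.21566, -0.07892, +1.12033); u = 804.5·(-0.21566)/1.12033 + 338.9 = 184.0371, v = 556.3·(-0.07892)/1.12033 + 229.4 = 190.2128
M1: Pc = R·M1+t = (-0.01548, -0.07656, +1.02438); u = 804.5·(-0.01548)/1.02438 + 338.9 = 326.7427, v = 556.3·(-0.07656)/1.02438 + 229.4 = 187.8254
M2: Pc = R·M2+t = (-0.04934, -0.28248, +0.94867); u = 804.5·(-0.04934)/0.94867 + 338.9 = 297.0575, v = 556.3·(-0.28248)/0.94867 + 229.4 = 63.7528
M3: Pc = R·M3+t = (-0.24952, -0.28484, +1.04462); u = 804.5·(-0.24952)/1.04462 + 338.9 = 146.7354, v = 556.3·(-0.28484)/1.04462 + 229.4 = 77.7097

c0=(184.04, 190.21) c1=(326.74, 187.83) c2=(297.06, 63.75) c3=(146.74, 77.71)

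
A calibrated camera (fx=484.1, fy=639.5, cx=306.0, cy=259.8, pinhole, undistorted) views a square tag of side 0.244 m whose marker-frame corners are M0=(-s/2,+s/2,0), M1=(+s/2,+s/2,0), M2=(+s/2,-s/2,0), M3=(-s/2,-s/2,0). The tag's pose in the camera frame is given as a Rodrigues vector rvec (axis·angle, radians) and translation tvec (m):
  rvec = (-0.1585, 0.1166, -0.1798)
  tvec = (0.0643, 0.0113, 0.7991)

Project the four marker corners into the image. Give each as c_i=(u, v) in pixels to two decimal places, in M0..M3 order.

Intrinsics K: fx=484.1, fy=639.5, cx=306.0, cy=259.8
Marker side s = 0.244 m; corners in marker frame (Z=0):
  M0 = (-0.1220, +0.1220, 0)
  M1 = (+0.1220, +0.1220, 0)
  M2 = (+0.1220, -0.1220, 0)
  M3 = (-0.1220, -0.1220, 0)
rvec = (-0.1585, 0.1166, -0.1798), |rvec| = θ = 0.26654 rad = 15.272°
Rodrigues: sinθ=0.26340, 1−cosθ=0.03531; R = I + sinθ·[k]× + (1−cosθ)·[k]×²:
    [+0.97717 +0.16849 +0.12939]
    [-0.18686 +0.97144 +0.14621]
    [-0.10106 -0.16705 +0.98076]
t = (0.0643, 0.0113, 0.7991) m
M0: Pc = R·M0+t = (-0.03436, +0.15261, +0.79105); u = 484.1·(-0.03436)/0.79105 + 306.0 = 284.9732, v = 639.5·(+0.15261)/0.79105 + 259.8 = 383.1760
M1: Pc = R·M1+t = (+0.20407, +0.10702, +0.76639); u = 484.1·(+0.20407)/0.76639 + 306.0 = 434.9041, v = 639.5·(+0.10702)/0.76639 + 259.8 = 349.0998
M2: Pc = R·M2+t = (+0.16296, -0.13001, +0.80715); u = 484.1·(+0.16296)/0.80715 + 306.0 = 403.7370, v = 639.5·(-0.13001)/0.80715 + 259.8 = 156.7911
M3: Pc = R·M3+t = (-0.07547, -0.08442, +0.83181); u = 484.1·(-0.07547)/0.83181 + 306.0 = 262.0769, v = 639.5·(-0.08442)/0.83181 + 259.8 = 194.8984

c0=(284.97, 383.18) c1=(434.90, 349.10) c2=(403.74, 156.79) c3=(262.08, 194.90)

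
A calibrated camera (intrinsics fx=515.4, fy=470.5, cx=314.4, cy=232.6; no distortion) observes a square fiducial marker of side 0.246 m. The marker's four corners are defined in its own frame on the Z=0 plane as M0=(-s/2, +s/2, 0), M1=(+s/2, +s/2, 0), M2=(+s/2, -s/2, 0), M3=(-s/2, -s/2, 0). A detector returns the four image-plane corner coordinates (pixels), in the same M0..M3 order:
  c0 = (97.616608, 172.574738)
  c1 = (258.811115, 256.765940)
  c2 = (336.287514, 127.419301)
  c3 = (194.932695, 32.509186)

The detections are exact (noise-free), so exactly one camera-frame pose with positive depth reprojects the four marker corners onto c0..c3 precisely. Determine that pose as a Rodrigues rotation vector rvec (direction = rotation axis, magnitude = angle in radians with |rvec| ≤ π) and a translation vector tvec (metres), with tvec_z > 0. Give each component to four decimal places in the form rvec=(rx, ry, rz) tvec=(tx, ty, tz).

rvec=(-0.0865, -0.4027, 0.5140) tvec=(-0.1210, -0.1296, 0.7203)

Intrinsics K: fx=515.4, fy=470.5, cx=314.4, cy=232.6
Marker side s = 0.246 m; corners in marker frame (Z=0):
  M0 = (-0.1230, +0.1230, 0)
  M1 = (+0.1230, +0.1230, 0)
  M2 = (+0.1230, -0.1230, 0)
  M3 = (-0.1230, -0.1230, 0)
Detected image corners:
  c0 = (97.616608, 172.574738) px
  c1 = (258.811115, 256.765940) px
  c2 = (336.287514, 127.419301) px
  c3 = (194.932695, 32.509186) px
Planar DLT: solve 8×8 A·h = b for H (H[2,2]=1):
  H  [+722.38398 -408.35601 +227.81320]
  H  [+436.84993 +509.41875 +147.94214]
  H  [+0.48978 -0.25017 +1.00000]
B = K⁻¹H; ‖b₁‖=1.388233, ‖b₂‖=1.388233; λ = 2/(‖b₁‖+‖b₂‖) = 0.720340, sign → tz>0 ⇒ λ=+0.720340
r₁ = λ·B[:,0] = (+0.79441,+0.49441,+0.35281); r₂ = λ·B[:,1] = (-0.46080,+0.86901,-0.18021)
r₃ = r₁×r₂ = (-0.39569,-0.01941,+0.91818); SVD([r₁ r₂ r₃]) → R = UVᵀ:
  R  [+0.79441 -0.46080 -0.39569]
  R  [+0.49441 +0.86901 -0.01941]
  R  [+0.35281 -0.18021 +0.91818]
t = (-0.12102, -0.12961, +0.72034) m
tr R = 2.581606; θ = arccos((tr R − 1)/2) = 0.658676 rad = 37.739°
axis k = ((R−Rᵀ)₃₂, (R−Rᵀ)₁₃, (R−Rᵀ)₂₁) / (2 sinθ) = (-0.131353, -0.611444, +0.780309)
rvec = θ·k = (-0.086519, -0.402744, +0.513971)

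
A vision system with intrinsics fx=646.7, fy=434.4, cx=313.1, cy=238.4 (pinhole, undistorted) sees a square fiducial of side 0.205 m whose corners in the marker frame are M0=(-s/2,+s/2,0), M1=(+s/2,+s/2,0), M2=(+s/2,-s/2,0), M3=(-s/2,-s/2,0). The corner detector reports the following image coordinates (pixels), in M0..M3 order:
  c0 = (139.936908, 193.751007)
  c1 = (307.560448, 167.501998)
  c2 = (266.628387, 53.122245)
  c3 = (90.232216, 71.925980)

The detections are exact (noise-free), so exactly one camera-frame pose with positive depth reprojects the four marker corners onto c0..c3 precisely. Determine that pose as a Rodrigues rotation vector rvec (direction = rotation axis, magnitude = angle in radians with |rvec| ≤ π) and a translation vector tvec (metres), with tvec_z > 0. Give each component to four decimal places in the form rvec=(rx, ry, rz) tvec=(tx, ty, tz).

rvec=(0.0883, -0.2719, -0.2535) tvec=(-0.1264, -0.2013, 0.7524)

Intrinsics K: fx=646.7, fy=434.4, cx=313.1, cy=238.4
Marker side s = 0.205 m; corners in marker frame (Z=0):
  M0 = (-0.1025, +0.1025, 0)
  M1 = (+0.1025, +0.1025, 0)
  M2 = (+0.1025, -0.1025, 0)
  M3 = (-0.1025, -0.1025, 0)
Detected image corners:
  c0 = (139.936908, 193.751007) px
  c1 = (307.560448, 167.501998) px
  c2 = (266.628387, 53.122245) px
  c3 = (90.232216, 71.925980) px
Planar DLT: solve 8×8 A·h = b for H (H[2,2]=1):
  H  [+906.68717 +252.44555 +204.43999]
  H  [-69.09156 +594.90027 +122.15196]
  H  [+0.33798 +0.15974 +1.00000]
B = K⁻¹H; ‖b₁‖=1.329112, ‖b₂‖=1.329112; λ = 2/(‖b₁‖+‖b₂‖) = 0.752382, sign → tz>0 ⇒ λ=+0.752382
r₁ = λ·B[:,0] = (+0.93174,-0.25922,+0.25429); r₂ = λ·B[:,1] = (+0.23551,+0.96441,+0.12018)
r₃ = r₁×r₂ = (-0.27640,-0.05209,+0.95963); SVD([r₁ r₂ r₃]) → R = UVᵀ:
  R  [+0.93174 +0.23551 -0.27640]
  R  [-0.25922 +0.96441 -0.05209]
  R  [+0.25429 +0.12018 +0.95963]
t = (-0.12642, -0.20134, +0.75238) m
tr R = 2.855782; θ = arccos((tr R − 1)/2) = 0.382081 rad = 21.892°
axis k = ((R−Rᵀ)₃₂, (R−Rᵀ)₁₃, (R−Rᵀ)₂₁) / (2 sinθ) = (+0.231022, -0.711664, -0.663448)
rvec = θ·k = (+0.088269, -0.271913, -0.253491)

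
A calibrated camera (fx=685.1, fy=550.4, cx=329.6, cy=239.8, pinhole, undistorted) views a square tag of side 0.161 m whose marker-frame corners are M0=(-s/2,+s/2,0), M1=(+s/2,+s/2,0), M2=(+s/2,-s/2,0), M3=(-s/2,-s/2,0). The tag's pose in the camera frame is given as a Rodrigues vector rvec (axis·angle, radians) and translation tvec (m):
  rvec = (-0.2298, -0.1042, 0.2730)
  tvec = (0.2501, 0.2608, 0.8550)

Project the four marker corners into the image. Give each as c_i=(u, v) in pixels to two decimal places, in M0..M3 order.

Intrinsics K: fx=685.1, fy=550.4, cx=329.6, cy=239.8
Marker side s = 0.161 m; corners in marker frame (Z=0):
  M0 = (-0.0805, +0.0805, 0)
  M1 = (+0.0805, +0.0805, 0)
  M2 = (+0.0805, -0.0805, 0)
  M3 = (-0.0805, -0.0805, 0)
rvec = (-0.2298, -0.1042, 0.2730), |rvec| = θ = 0.37175 rad = 21.299°
Rodrigues: sinθ=0.36324, 1−cosθ=0.06831; R = I + sinθ·[k]× + (1−cosθ)·[k]×²:
    [+0.95780 -0.25492 -0.13282]
    [+0.27859 +0.93706 +0.21048]
    [+0.07081 -0.23860 +0.96853]
t = (0.2501, 0.2608, 0.8550) m
M0: Pc = R·M0+t = (+0.15248, +0.31381, +0.83009); u = 685.1·(+0.15248)/0.83009 + 329.6 = 455.4433, v = 550.4·(+0.31381)/0.83009 + 239.8 = 447.8724
M1: Pc = R·M1+t = (+0.30668, +0.35866, +0.84149); u = 685.1·(+0.30668)/0.84149 + 329.6 = 579.2844, v = 550.4·(+0.35866)/0.84149 + 239.8 = 474.3909
M2: Pc = R·M2+t = (+0.34772, +0.20779, +0.87991); u = 685.1·(+0.34772)/0.87991 + 329.6 = 600.3392, v = 550.4·(+0.20779)/0.87991 + 239.8 = 369.7788
M3: Pc = R·M3+t = (+0.19352, +0.16294, +0.86851); u = 685.1·(+0.19352)/0.86851 + 329.6 = 482.2521, v = 550.4·(+0.16294)/0.86851 + 239.8 = 343.0601

c0=(455.44, 447.87) c1=(579.28, 474.39) c2=(600.34, 369.78) c3=(482.25, 343.06)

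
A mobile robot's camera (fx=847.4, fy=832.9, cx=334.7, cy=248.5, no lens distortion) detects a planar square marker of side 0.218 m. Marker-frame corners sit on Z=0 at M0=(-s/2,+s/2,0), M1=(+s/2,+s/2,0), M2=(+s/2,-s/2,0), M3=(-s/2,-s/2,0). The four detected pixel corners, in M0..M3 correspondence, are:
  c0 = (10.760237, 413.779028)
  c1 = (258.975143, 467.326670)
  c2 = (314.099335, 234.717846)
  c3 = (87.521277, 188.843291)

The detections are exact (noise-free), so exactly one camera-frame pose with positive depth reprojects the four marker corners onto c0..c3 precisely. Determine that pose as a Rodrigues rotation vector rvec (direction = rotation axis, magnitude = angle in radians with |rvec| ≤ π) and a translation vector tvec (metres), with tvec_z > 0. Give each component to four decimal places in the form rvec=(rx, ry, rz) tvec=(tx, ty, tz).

rvec=(-0.3385, 0.0102, 0.2092) tvec=(-0.1482, 0.0654, 0.7561)

Intrinsics K: fx=847.4, fy=832.9, cx=334.7, cy=248.5
Marker side s = 0.218 m; corners in marker frame (Z=0):
  M0 = (-0.1090, +0.1090, 0)
  M1 = (+0.1090, +0.1090, 0)
  M2 = (+0.1090, -0.1090, 0)
  M3 = (-0.1090, -0.1090, 0)
Detected image corners:
  c0 = (10.760237, 413.779028) px
  c1 = (258.975143, 467.326670) px
  c2 = (314.099335, 234.717846) px
  c3 = (87.521277, 188.843291) px
Planar DLT: solve 8×8 A·h = b for H (H[2,2]=1):
  H  [+1076.65084 -375.75149 +168.63207]
  H  [+207.81794 +907.55164 +320.58723]
  H  [-0.05942 -0.43459 +1.00000]
B = K⁻¹H; ‖b₁‖=1.322646, ‖b₂‖=1.322646; λ = 2/(‖b₁‖+‖b₂‖) = 0.756060, sign → tz>0 ⇒ λ=+0.756060
r₁ = λ·B[:,0] = (+0.97834,+0.20205,-0.04493); r₂ = λ·B[:,1] = (-0.20547,+0.92186,-0.32858)
r₃ = r₁×r₂ = (-0.02497,+0.33069,+0.94341); SVD([r₁ r₂ r₃]) → R = UVᵀ:
  R  [+0.97834 -0.20547 -0.02497]
  R  [+0.20205 +0.92186 +0.33069]
  R  [-0.04493 -0.32858 +0.94341]
t = (-0.14817, +0.06544, +0.75606) m
tr R = 2.843610; θ = arccos((tr R − 1)/2) = 0.398085 rad = 22.809°
axis k = ((R−Rᵀ)₃₂, (R−Rᵀ)₁₃, (R−Rᵀ)₂₁) / (2 sinθ) = (-0.850328, +0.025734, +0.525624)
rvec = θ·k = (-0.338503, +0.010244, +0.209243)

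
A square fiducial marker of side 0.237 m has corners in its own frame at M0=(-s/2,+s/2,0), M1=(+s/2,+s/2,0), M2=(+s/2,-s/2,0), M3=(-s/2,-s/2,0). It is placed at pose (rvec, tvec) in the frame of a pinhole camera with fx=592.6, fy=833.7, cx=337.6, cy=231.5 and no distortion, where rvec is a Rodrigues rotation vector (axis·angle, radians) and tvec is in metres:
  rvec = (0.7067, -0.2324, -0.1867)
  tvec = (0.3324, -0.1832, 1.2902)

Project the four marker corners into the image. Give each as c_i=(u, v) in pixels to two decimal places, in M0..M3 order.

Intrinsics K: fx=592.6, fy=833.7, cx=337.6, cy=231.5
Marker side s = 0.237 m; corners in marker frame (Z=0):
  M0 = (-0.1185, +0.1185, 0)
  M1 = (+0.1185, +0.1185, 0)
  M2 = (+0.1185, -0.1185, 0)
  M3 = (-0.1185, -0.1185, 0)
rvec = (0.7067, -0.2324, -0.1867), |rvec| = θ = 0.76700 rad = 43.946°
Rodrigues: sinθ=0.69398, 1−cosθ=0.28001; R = I + sinθ·[k]× + (1−cosθ)·[k]×²:
    [+0.95770 +0.09075 -0.27307]
    [-0.24710 +0.74570 -0.61877]
    [+0.14748 +0.66007 +0.73659]
t = (0.3324, -0.1832, 1.2902) m
M0: Pc = R·M0+t = (+0.22967, -0.06555, +1.35094); u = 592.6·(+0.22967)/1.35094 + 337.6 = 438.3448, v = 833.7·(-0.06555)/1.35094 + 231.5 = 191.0453
M1: Pc = R·M1+t = (+0.45664, -0.12412, +1.38589); u = 592.6·(+0.45664)/1.38589 + 337.6 = 532.8574, v = 833.7·(-0.12412)/1.38589 + 231.5 = 156.8371
M2: Pc = R·M2+t = (+0.43513, -0.30085, +1.22946); u = 592.6·(+0.43513)/1.22946 + 337.6 = 547.3348, v = 833.7·(-0.30085)/1.22946 + 231.5 = 27.4948
M3: Pc = R·M3+t = (+0.20816, -0.24228, +1.19451); u = 592.6·(+0.20816)/1.19451 + 337.6 = 440.8681, v = 833.7·(-0.24228)/1.19451 + 231.5 = 62.3985

c0=(438.34, 191.05) c1=(532.86, 156.84) c2=(547.33, 27.49) c3=(440.87, 62.40)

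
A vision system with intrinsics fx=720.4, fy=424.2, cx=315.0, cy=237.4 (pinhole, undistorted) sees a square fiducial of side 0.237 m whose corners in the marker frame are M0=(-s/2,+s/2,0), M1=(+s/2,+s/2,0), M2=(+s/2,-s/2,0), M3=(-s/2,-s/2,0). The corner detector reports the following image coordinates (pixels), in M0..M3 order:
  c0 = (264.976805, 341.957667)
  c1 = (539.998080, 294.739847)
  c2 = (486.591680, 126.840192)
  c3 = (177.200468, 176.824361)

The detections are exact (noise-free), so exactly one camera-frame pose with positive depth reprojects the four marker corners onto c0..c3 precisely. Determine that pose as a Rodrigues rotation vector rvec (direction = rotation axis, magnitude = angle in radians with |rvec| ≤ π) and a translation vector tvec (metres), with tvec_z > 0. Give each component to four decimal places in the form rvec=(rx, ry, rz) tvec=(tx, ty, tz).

rvec=(0.2659, -0.0763, -0.2681) tvec=(0.0432, 0.0029, 0.5621)

Intrinsics K: fx=720.4, fy=424.2, cx=315.0, cy=237.4
Marker side s = 0.237 m; corners in marker frame (Z=0):
  M0 = (-0.1185, +0.1185, 0)
  M1 = (+0.1185, +0.1185, 0)
  M2 = (+0.1185, -0.1185, 0)
  M3 = (-0.1185, -0.1185, 0)
Detected image corners:
  c0 = (264.976805, 341.957667) px
  c1 = (539.998080, 294.739847) px
  c2 = (486.591680, 126.840192) px
  c3 = (177.200468, 176.824361) px
Planar DLT: solve 8×8 A·h = b for H (H[2,2]=1):
  H  [+1254.46011 +473.29513 +370.40600]
  H  [-188.31902 +815.35799 +239.61949]
  H  [+0.06983 +0.47943 +1.00000]
B = K⁻¹H; ‖b₁‖=1.779054, ‖b₂‖=1.779054; λ = 2/(‖b₁‖+‖b₂‖) = 0.562096, sign → tz>0 ⇒ λ=+0.562096
r₁ = λ·B[:,0] = (+0.96164,-0.27150,+0.03925); r₂ = λ·B[:,1] = (+0.25146,+0.92960,+0.26948)
r₃ = r₁×r₂ = (-0.10965,-0.24927,+0.96220); SVD([r₁ r₂ r₃]) → R = UVᵀ:
  R  [+0.96164 +0.25146 -0.10965]
  R  [-0.27150 +0.92960 -0.24927]
  R  [+0.03925 +0.26948 +0.96220]
t = (+0.04323, +0.00294, +0.56210) m
tr R = 2.853437; θ = arccos((tr R − 1)/2) = 0.385213 rad = 22.071°
axis k = ((R−Rᵀ)₃₂, (R−Rᵀ)₁₃, (R−Rᵀ)₂₁) / (2 sinθ) = (+0.690285, -0.198143, -0.695878)
rvec = θ·k = (+0.265907, -0.076327, -0.268061)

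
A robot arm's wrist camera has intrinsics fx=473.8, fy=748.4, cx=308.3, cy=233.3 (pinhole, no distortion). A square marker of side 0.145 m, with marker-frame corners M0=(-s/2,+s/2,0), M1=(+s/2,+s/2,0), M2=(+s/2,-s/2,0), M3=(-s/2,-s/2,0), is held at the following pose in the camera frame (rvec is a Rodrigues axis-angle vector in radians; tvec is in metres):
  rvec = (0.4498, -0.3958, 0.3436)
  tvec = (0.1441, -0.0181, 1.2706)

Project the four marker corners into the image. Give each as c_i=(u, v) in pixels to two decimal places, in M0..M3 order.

c0=(327.79, 248.97) c1=(371.76, 267.13) c2=(395.93, 196.58) c3=(351.39, 173.96)

Intrinsics K: fx=473.8, fy=748.4, cx=308.3, cy=233.3
Marker side s = 0.145 m; corners in marker frame (Z=0):
  M0 = (-0.0725, +0.0725, 0)
  M1 = (+0.0725, +0.0725, 0)
  M2 = (+0.0725, -0.0725, 0)
  M3 = (-0.0725, -0.0725, 0)
rvec = (0.4498, -0.3958, 0.3436), |rvec| = θ = 0.69068 rad = 39.573°
Rodrigues: sinθ=0.63706, 1−cosθ=0.22919; R = I + sinθ·[k]× + (1−cosθ)·[k]×²:
    [+0.86802 -0.40246 -0.29082]
    [+0.23139 +0.84608 -0.48022]
    [+0.43933 +0.34954 +0.82753]
t = (0.1441, -0.0181, 1.2706) m
M0: Pc = R·M0+t = (+0.05199, +0.02646, +1.26409); u = 473.8·(+0.05199)/1.26409 + 308.3 = 327.7869, v = 748.4·(+0.02646)/1.26409 + 233.3 = 248.9683
M1: Pc = R·M1+t = (+0.17785, +0.06002, +1.32779); u = 473.8·(+0.17785)/1.32779 + 308.3 = 371.7637, v = 748.4·(+0.06002)/1.32779 + 233.3 = 267.1279
M2: Pc = R·M2+t = (+0.23621, -0.06266, +1.27711); u = 473.8·(+0.23621)/1.27711 + 308.3 = 395.9323, v = 748.4·(-0.06266)/1.27711 + 233.3 = 196.5779
M3: Pc = R·M3+t = (+0.11035, -0.09622, +1.21341); u = 473.8·(+0.11035)/1.21341 + 308.3 = 351.3873, v = 748.4·(-0.09622)/1.21341 + 233.3 = 173.9559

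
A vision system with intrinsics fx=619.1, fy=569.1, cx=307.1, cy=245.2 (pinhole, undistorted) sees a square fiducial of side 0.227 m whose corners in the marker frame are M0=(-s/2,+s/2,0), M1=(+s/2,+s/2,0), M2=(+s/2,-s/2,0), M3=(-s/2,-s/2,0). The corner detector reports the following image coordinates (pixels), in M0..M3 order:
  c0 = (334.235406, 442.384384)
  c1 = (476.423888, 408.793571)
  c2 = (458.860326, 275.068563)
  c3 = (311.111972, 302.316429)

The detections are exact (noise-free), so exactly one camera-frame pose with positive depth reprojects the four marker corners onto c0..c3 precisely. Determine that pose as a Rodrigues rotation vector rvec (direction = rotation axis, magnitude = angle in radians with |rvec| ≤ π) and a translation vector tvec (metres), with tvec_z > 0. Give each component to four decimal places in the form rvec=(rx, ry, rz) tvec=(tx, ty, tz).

rvec=(0.1065, -0.2236, -0.1620) tvec=(0.1316, 0.1788, 0.9038)

Intrinsics K: fx=619.1, fy=569.1, cx=307.1, cy=245.2
Marker side s = 0.227 m; corners in marker frame (Z=0):
  M0 = (-0.1135, +0.1135, 0)
  M1 = (+0.1135, +0.1135, 0)
  M2 = (+0.1135, -0.1135, 0)
  M3 = (-0.1135, -0.1135, 0)
Detected image corners:
  c0 = (334.235406, 442.384384) px
  c1 = (476.423888, 408.793571) px
  c2 = (458.860326, 275.068563) px
  c3 = (311.111972, 302.316429) px
Planar DLT: solve 8×8 A·h = b for H (H[2,2]=1):
  H  [+731.04312 +143.06096 +397.24297]
  H  [-50.52610 +651.29149 +357.79326]
  H  [+0.23435 +0.13607 +1.00000]
B = K⁻¹H; ‖b₁‖=1.106450, ‖b₂‖=1.106450; λ = 2/(‖b₁‖+‖b₂‖) = 0.903791, sign → tz>0 ⇒ λ=+0.903791
r₁ = λ·B[:,0] = (+0.96215,-0.17150,+0.21180); r₂ = λ·B[:,1] = (+0.14785,+0.98134,+0.12298)
r₃ = r₁×r₂ = (-0.22894,-0.08701,+0.96954); SVD([r₁ r₂ r₃]) → R = UVᵀ:
  R  [+0.96215 +0.14785 -0.22894]
  R  [-0.17150 +0.98134 -0.08701]
  R  [+0.21180 +0.12298 +0.96954]
t = (+0.13159, +0.17881, +0.90379) m
tr R = 2.913027; θ = arccos((tr R − 1)/2) = 0.295990 rad = 16.959°
axis k = ((R−Rᵀ)₃₂, (R−Rᵀ)₁₃, (R−Rᵀ)₂₁) / (2 sinθ) = (+0.359944, -0.755504, -0.547406)
rvec = θ·k = (+0.106540, -0.223622, -0.162027)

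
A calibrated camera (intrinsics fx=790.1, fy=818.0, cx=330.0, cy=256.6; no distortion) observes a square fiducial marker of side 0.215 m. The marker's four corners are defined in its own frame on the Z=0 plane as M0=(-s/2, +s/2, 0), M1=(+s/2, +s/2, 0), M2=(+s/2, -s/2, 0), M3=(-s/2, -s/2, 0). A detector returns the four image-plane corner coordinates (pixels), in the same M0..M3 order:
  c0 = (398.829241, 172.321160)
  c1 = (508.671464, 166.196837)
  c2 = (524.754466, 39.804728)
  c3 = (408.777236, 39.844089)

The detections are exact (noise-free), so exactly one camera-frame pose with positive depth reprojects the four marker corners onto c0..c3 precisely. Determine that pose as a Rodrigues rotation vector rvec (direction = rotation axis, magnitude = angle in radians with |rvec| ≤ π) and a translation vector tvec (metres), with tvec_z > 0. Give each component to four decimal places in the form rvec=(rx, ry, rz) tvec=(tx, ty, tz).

rvec=(0.3904, -0.3224, -0.0204) tvec=(0.2251, -0.2484, 1.3532)

Intrinsics K: fx=790.1, fy=818.0, cx=330.0, cy=256.6
Marker side s = 0.215 m; corners in marker frame (Z=0):
  M0 = (-0.1075, +0.1075, 0)
  M1 = (+0.1075, +0.1075, 0)
  M2 = (+0.1075, -0.1075, 0)
  M3 = (-0.1075, -0.1075, 0)
Detected image corners:
  c0 = (398.829241, 172.321160) px
  c1 = (508.671464, 166.196837) px
  c2 = (524.754466, 39.804728) px
  c3 = (408.777236, 39.844089) px
Planar DLT: solve 8×8 A·h = b for H (H[2,2]=1):
  H  [+628.42818 +67.38837 +461.43043]
  H  [+8.79467 +630.81375 +106.44329]
  H  [+0.22530 +0.27869 +1.00000]
B = K⁻¹H; ‖b₁‖=0.739014, ‖b₂‖=0.739014; λ = 2/(‖b₁‖+‖b₂‖) = 1.353155, sign → tz>0 ⇒ λ=+1.353155
r₁ = λ·B[:,0] = (+0.94894,-0.08108,+0.30486); r₂ = λ·B[:,1] = (-0.04210,+0.92521,+0.37712)
r₃ = r₁×r₂ = (-0.31264,-0.37069,+0.87455); SVD([r₁ r₂ r₃]) → R = UVᵀ:
  R  [+0.94894 -0.04210 -0.31264]
  R  [-0.08108 +0.92521 -0.37069]
  R  [+0.30486 +0.37712 +0.87455]
t = (+0.22509, -0.24839, +1.35315) m
tr R = 2.748702; θ = arccos((tr R − 1)/2) = 0.506700 rad = 29.032°
axis k = ((R−Rᵀ)₃₂, (R−Rᵀ)₁₃, (R−Rᵀ)₂₁) / (2 sinθ) = (+0.770471, -0.636209, -0.040167)
rvec = θ·k = (+0.390397, -0.322367, -0.020353)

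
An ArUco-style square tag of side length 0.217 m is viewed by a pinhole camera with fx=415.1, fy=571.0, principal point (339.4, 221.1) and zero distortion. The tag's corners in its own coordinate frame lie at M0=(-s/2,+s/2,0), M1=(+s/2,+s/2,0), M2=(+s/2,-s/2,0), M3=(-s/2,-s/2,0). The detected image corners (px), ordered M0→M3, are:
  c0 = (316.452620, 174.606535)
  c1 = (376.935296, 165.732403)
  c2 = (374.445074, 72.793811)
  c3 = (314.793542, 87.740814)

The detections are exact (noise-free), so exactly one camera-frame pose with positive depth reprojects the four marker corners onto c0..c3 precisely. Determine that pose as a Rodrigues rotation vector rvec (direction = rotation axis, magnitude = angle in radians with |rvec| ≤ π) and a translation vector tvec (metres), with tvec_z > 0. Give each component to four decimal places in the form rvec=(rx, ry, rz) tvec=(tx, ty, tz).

Intrinsics K: fx=415.1, fy=571.0, cx=339.4, cy=221.1
Marker side s = 0.217 m; corners in marker frame (Z=0):
  M0 = (-0.1085, +0.1085, 0)
  M1 = (+0.1085, +0.1085, 0)
  M2 = (+0.1085, -0.1085, 0)
  M3 = (-0.1085, -0.1085, 0)
Detected image corners:
  c0 = (316.452620, 174.606535) px
  c1 = (376.935296, 165.732403) px
  c2 = (374.445074, 72.793811) px
  c3 = (314.793542, 87.740814) px
Planar DLT: solve 8×8 A·h = b for H (H[2,2]=1):
  H  [+166.78014 -8.74638 +344.61353]
  H  [-94.82212 +407.20446 +125.16667]
  H  [-0.31828 -0.05277 +1.00000]
B = K⁻¹H; ‖b₁‖=0.735804, ‖b₂‖=0.735804; λ = 2/(‖b₁‖+‖b₂‖) = 1.359058, sign → tz>0 ⇒ λ=+1.359058
r₁ = λ·B[:,0] = (+0.89972,-0.05819,-0.43256); r₂ = λ·B[:,1] = (+0.03000,+0.99697,-0.07172)
r₃ = r₁×r₂ = (+0.43543,+0.05155,+0.89875); SVD([r₁ r₂ r₃]) → R = UVᵀ:
  R  [+0.89972 +0.03000 +0.43543]
  R  [-0.05819 +0.99697 +0.05155]
  R  [-0.43256 -0.07172 +0.89875]
t = (+0.01707, -0.22833, +1.35906) m
tr R = 2.795445; θ = arccos((tr R − 1)/2) = 0.456224 rad = 26.140°
axis k = ((R−Rᵀ)₃₂, (R−Rᵀ)₁₃, (R−Rᵀ)₂₁) / (2 sinθ) = (-0.139900, +0.985093, -0.100099)
rvec = θ·k = (-0.063826, +0.449423, -0.045667)

rvec=(-0.0638, 0.4494, -0.0457) tvec=(0.0171, -0.2283, 1.3591)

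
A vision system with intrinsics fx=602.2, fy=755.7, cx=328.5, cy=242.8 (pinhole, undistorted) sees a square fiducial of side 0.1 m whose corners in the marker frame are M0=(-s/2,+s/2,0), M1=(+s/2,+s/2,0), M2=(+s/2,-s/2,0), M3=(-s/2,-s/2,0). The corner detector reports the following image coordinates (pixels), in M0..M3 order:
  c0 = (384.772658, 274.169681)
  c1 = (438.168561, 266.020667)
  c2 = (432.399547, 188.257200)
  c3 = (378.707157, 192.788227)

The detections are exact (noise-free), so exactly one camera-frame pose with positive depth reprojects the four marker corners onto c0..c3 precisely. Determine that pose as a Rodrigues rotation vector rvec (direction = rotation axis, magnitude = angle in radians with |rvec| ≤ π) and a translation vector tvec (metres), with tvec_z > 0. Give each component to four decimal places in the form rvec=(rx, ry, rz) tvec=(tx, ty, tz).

rvec=(-0.0161, -0.4450, -0.0932) tvec=(0.1267, -0.0157, 0.9461)

Intrinsics K: fx=602.2, fy=755.7, cx=328.5, cy=242.8
Marker side s = 0.1 m; corners in marker frame (Z=0):
  M0 = (-0.0500, +0.0500, 0)
  M1 = (+0.0500, +0.0500, 0)
  M2 = (+0.0500, -0.0500, 0)
  M3 = (-0.0500, -0.0500, 0)
Detected image corners:
  c0 = (384.772658, 274.169681) px
  c1 = (438.168561, 266.020667) px
  c2 = (432.399547, 188.257200) px
  c3 = (378.707157, 192.788227) px
Planar DLT: solve 8×8 A·h = b for H (H[2,2]=1):
  H  [+721.34798 +61.21425 +409.12191]
  H  [+41.40490 +796.48305 +230.24692]
  H  [+0.45508 +0.00508 +1.00000]
B = K⁻¹H; ‖b₁‖=1.056982, ‖b₂‖=1.056982; λ = 2/(‖b₁‖+‖b₂‖) = 0.946089, sign → tz>0 ⇒ λ=+0.946089
r₁ = λ·B[:,0] = (+0.89841,-0.08650,+0.43055); r₂ = λ·B[:,1] = (+0.09355,+0.99560,+0.00481)
r₃ = r₁×r₂ = (-0.42907,+0.03596,+0.90255); SVD([r₁ r₂ r₃]) → R = UVᵀ:
  R  [+0.89841 +0.09355 -0.42907]
  R  [-0.08650 +0.99560 +0.03596]
  R  [+0.43055 +0.00481 +0.90255]
t = (+0.12666, -0.01572, +0.94609) m
tr R = 2.796570; θ = arccos((tr R − 1)/2) = 0.454945 rad = 26.066°
axis k = ((R−Rᵀ)₃₂, (R−Rᵀ)₁₃, (R−Rᵀ)₂₁) / (2 sinθ) = (-0.035448, -0.978147, -0.204869)
rvec = θ·k = (-0.016127, -0.445003, -0.093204)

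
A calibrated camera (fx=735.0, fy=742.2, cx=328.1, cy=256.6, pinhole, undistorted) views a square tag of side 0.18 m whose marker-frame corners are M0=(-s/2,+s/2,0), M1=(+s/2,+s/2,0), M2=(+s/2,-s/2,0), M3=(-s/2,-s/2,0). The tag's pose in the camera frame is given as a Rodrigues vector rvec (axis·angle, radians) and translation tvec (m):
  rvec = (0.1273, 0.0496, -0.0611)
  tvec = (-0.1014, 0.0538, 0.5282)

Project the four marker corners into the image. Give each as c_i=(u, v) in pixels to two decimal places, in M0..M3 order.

Intrinsics K: fx=735.0, fy=742.2, cx=328.1, cy=256.6
Marker side s = 0.18 m; corners in marker frame (Z=0):
  M0 = (-0.0900, +0.0900, 0)
  M1 = (+0.0900, +0.0900, 0)
  M2 = (+0.0900, -0.0900, 0)
  M3 = (-0.0900, -0.0900, 0)
rvec = (0.1273, 0.0496, -0.0611), |rvec| = θ = 0.14966 rad = 8.575°
Rodrigues: sinθ=0.14910, 1−cosθ=0.01118; R = I + sinθ·[k]× + (1−cosθ)·[k]×²:
    [+0.99691 +0.06402 +0.04553]
    [-0.05772 +0.99005 -0.12834]
    [-0.05330 +0.12531 +0.99068]
t = (-0.1014, 0.0538, 0.5282) m
M0: Pc = R·M0+t = (-0.18536, +0.14810, +0.54427); u = 735.0·(-0.18536)/0.54427 + 328.1 = 77.7864, v = 742.2·(+0.14810)/0.54427 + 256.6 = 458.5555
M1: Pc = R·M1+t = (-0.00592, +0.13771, +0.53468); u = 735.0·(-0.00592)/0.53468 + 328.1 = 319.9675, v = 742.2·(+0.13771)/0.53468 + 256.6 = 447.7569
M2: Pc = R·M2+t = (-0.01744, -0.04050, +0.51213); u = 735.0·(-0.01744)/0.51213 + 328.1 = 303.0698, v = 742.2·(-0.04050)/0.51213 + 256.6 = 197.9061
M3: Pc = R·M3+t = (-0.19688, -0.03011, +0.52172); u = 735.0·(-0.19688)/0.52172 + 328.1 = 50.7288, v = 742.2·(-0.03011)/0.52172 + 256.6 = 213.7660

c0=(77.79, 458.56) c1=(319.97, 447.76) c2=(303.07, 197.91) c3=(50.73, 213.77)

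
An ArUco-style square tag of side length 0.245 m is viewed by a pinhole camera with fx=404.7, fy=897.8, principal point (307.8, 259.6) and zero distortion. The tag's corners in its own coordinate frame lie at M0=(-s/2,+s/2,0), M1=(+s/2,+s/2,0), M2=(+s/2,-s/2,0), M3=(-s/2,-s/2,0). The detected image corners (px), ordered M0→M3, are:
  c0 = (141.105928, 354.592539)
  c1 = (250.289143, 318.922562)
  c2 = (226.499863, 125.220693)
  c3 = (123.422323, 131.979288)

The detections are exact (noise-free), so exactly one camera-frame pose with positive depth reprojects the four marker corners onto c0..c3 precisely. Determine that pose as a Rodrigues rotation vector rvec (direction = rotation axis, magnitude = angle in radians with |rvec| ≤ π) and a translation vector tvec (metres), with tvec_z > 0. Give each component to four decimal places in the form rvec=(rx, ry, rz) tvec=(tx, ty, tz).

rvec=(-0.4019, -0.4983, -0.2161) tvec=(-0.2789, -0.0336, 0.9449)

Intrinsics K: fx=404.7, fy=897.8, cx=307.8, cy=259.6
Marker side s = 0.245 m; corners in marker frame (Z=0):
  M0 = (-0.1225, +0.1225, 0)
  M1 = (+0.1225, +0.1225, 0)
  M2 = (+0.1225, -0.1225, 0)
  M3 = (-0.1225, -0.1225, 0)
Detected image corners:
  c0 = (141.105928, 354.592539) px
  c1 = (250.289143, 318.922562) px
  c2 = (226.499863, 125.220693) px
  c3 = (123.422323, 131.979288) px
Planar DLT: solve 8×8 A·h = b for H (H[2,2]=1):
  H  [+531.33237 +22.65517 +188.35964]
  H  [+39.73206 +766.93515 +227.66699]
  H  [+0.53237 -0.33883 +1.00000]
B = K⁻¹H; ‖b₁‖=1.058261, ‖b₂‖=1.058261; λ = 2/(‖b₁‖+‖b₂‖) = 0.944946, sign → tz>0 ⇒ λ=+0.944946
r₁ = λ·B[:,0] = (+0.85801,-0.10364,+0.50306); r₂ = λ·B[:,1] = (+0.29642,+0.89979,-0.32018)
r₃ = r₁×r₂ = (-0.41947,+0.42383,+0.80275); SVD([r₁ r₂ r₃]) → R = UVᵀ:
  R  [+0.85801 +0.29642 -0.41947]
  R  [-0.10364 +0.89979 +0.42383]
  R  [+0.50306 -0.32018 +0.80275]
t = (-0.27888, -0.03361, +0.94495) m
tr R = 2.560554; θ = arccos((tr R − 1)/2) = 0.675688 rad = 38.714°
axis k = ((R−Rᵀ)₃₂, (R−Rᵀ)₁₃, (R−Rᵀ)₂₁) / (2 sinθ) = (-0.594799, -0.737513, -0.319825)
rvec = θ·k = (-0.401899, -0.498329, -0.216102)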